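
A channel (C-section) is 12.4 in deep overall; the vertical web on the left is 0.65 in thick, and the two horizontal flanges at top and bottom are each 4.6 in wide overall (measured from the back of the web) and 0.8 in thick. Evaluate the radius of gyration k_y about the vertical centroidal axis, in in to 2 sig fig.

k_y ≈ 1.4 in

Treat the section as a set of non-overlapping primitives; coordinates are from the bounding-box lower-left.
Web: 0.65 × 12.4, A = 8.06 in², x = 0.325 in, Ī = 0.2838 in⁴.
Top flange (beyond web): 3.95 × 0.8, A = 3.16 in², x = 2.625 in, Ī = 4.109 in⁴.
Bottom flange (beyond web): 3.95 × 0.8, A = 3.16 in², x = 2.625 in, Ī = 4.109 in⁴.
Centroid: x̄ = ΣA·x / ΣA = 1.336 in.
Transfer each piece to the vertical centroidal axis using Ī + A·d² with d = x − 1.336:
  web: d = -1.011 in → contributes +8.52 in⁴
  top flange (beyond web): d = 1.289 in → contributes +9.36 in⁴
  bottom flange (beyond web): d = 1.289 in → contributes +9.36 in⁴
Total I = 27.24 in⁴.
Radius of gyration: k = √(I/A) = √(27.24 / 14.38) = 1.376 in.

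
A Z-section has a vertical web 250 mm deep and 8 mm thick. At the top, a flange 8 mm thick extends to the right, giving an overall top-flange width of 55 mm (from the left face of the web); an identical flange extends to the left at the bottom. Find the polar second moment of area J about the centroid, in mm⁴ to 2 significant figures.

Split into non-overlapping primitives; take the origin at the lower-left of the bounding box.
Web: 8 × 250, A = 2 000 mm², y = 125 mm, Ī = 10 416 667 mm⁴.
Top flange (beyond web): 47 × 8, A = 376 mm², y = 246 mm, Ī = 2 005 mm⁴.
Bottom flange (beyond web): 47 × 8, A = 376 mm², y = 4 mm, Ī = 2 005 mm⁴.
Centroid: ȳ = ΣA·y / ΣA = 125 mm.
Transfer each piece to the centroidal x-axis using Ī + A·d² with d = y − 125:
  web: d = 0 mm → contributes +10 416 667 mm⁴
  top flange (beyond web): d = 121 mm → contributes +5 507 021 mm⁴
  bottom flange (beyond web): d = -121 mm → contributes +5 507 021 mm⁴
Total I = 21 430 709 mm⁴.
For the y-axis: x̄ = 51 mm.
Repeating about the centroidal y-axis gives I_y = 717 797 mm⁴.
Polar second moment: J = I_x + I_y = 22 148 507 mm⁴.

J ≈ 2.2 × 10⁷ mm⁴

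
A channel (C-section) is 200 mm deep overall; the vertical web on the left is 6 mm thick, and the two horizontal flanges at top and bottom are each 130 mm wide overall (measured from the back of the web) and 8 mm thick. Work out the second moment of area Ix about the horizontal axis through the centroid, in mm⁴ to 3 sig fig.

Ix ≈ 2.23 × 10⁷ mm⁴

Treat the section as a set of non-overlapping primitives; coordinates are from the bounding-box lower-left.
Web: 6 × 200, A = 1 200 mm², y = 100 mm, Ī = 4 000 000 mm⁴.
Top flange (beyond web): 124 × 8, A = 992 mm², y = 196 mm, Ī = 5290.7 mm⁴.
Bottom flange (beyond web): 124 × 8, A = 992 mm², y = 4 mm, Ī = 5290.7 mm⁴.
By symmetry the centroid is at mid-height, ȳ = 100 mm.
Transfer each piece to the horizontal axis through the centroid using Ī + A·d² with d = y − 100:
  web: d = 0 mm → contributes +4 000 000 mm⁴
  top flange (beyond web): d = 96 mm → contributes +9 147 563 mm⁴
  bottom flange (beyond web): d = -96 mm → contributes +9 147 563 mm⁴
Total I = 22 295 125 mm⁴.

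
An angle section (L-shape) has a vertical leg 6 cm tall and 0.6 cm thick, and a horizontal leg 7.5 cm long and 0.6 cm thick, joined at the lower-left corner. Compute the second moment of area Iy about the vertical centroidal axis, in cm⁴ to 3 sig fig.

Iy ≈ 43.6 cm⁴

Treat the section as a set of non-overlapping primitives; coordinates are from the bounding-box lower-left.
Vertical leg: 0.6 × 6, A = 3.6 cm², x = 0.3 cm, Ī = 0.108 cm⁴.
Horizontal leg (remainder): 6.9 × 0.6, A = 4.14 cm², x = 4.05 cm, Ī = 16.425 cm⁴.
Centroid: x̄ = ΣA·x / ΣA = 2.3058 cm.
Transfer each piece to the vertical centroidal axis using Ī + A·d² with d = x − 2.3058:
  vertical leg: d = -2.0058 cm → contributes +14.592 cm⁴
  horizontal leg (remainder): d = 1.7442 cm → contributes +29.02 cm⁴
Total I = 43.612 cm⁴.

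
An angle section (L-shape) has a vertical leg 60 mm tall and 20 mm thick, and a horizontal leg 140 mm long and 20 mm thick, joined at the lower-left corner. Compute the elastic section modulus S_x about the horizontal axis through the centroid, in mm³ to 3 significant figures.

Decompose the section into non-overlapping parts with the origin at the bottom-left of its bounding rectangle.
Vertical leg: 20 × 60, A = 1 200 mm², y = 30 mm, Ī = 360 000 mm⁴.
Horizontal leg (remainder): 120 × 20, A = 2 400 mm², y = 10 mm, Ī = 80 000 mm⁴.
Centroid: ȳ = ΣA·y / ΣA = 16.667 mm.
Transfer each piece to the horizontal axis through the centroid using Ī + A·d² with d = y − 16.667:
  vertical leg: d = 13.333 mm → contributes +573 333 mm⁴
  horizontal leg (remainder): d = -6.6667 mm → contributes +186 667 mm⁴
Total I = 760 000 mm⁴.
Extreme fibre distance c = 43.333 mm; S = I/c = 17 538 mm³.

S_x ≈ 1.75 × 10⁴ mm³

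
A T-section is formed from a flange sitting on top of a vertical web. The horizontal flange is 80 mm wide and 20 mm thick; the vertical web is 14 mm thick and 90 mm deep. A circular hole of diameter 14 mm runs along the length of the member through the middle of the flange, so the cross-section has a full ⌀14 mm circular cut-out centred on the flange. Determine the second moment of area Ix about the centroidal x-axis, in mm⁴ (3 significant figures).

Ix ≈ 2.94 × 10⁶ mm⁴

Split into non-overlapping primitives; take the origin at the lower-left of the bounding box.
Flange: 80 × 20, A = 1 600 mm², y = 100 mm, Ī = 53 333 mm⁴.
Web: 14 × 90, A = 1 260 mm², y = 45 mm, Ī = 850 500 mm⁴.
Hole (subtracted): ⌀14, A = 153.94 mm², y = 100 mm, Ī = 1885.7 mm⁴.
Centroid: ȳ = ΣA·y / ΣA = 74.391 mm.
Transfer each piece to the centroidal x-axis using Ī + A·d² with d = y − 74.391:
  flange: d = 25.609 mm → contributes +1 102 661 mm⁴
  web: d = -29.391 mm → contributes +1 938 914 mm⁴
  hole: d = 25.609 mm → contributes −102 843 mm⁴
Total I = 2 938 732 mm⁴.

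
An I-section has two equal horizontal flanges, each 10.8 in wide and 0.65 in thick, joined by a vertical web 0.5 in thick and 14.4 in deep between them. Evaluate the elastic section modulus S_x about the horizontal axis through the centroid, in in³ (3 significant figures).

Decompose the section into non-overlapping parts with the origin at the bottom-left of its bounding rectangle.
Bottom flange: 10.8 × 0.65, A = 7.02 in², y = 0.325 in, Ī = 0.24716 in⁴.
Web: 0.5 × 14.4, A = 7.2 in², y = 7.85 in, Ī = 124.42 in⁴.
Top flange: 10.8 × 0.65, A = 7.02 in², y = 15.375 in, Ī = 0.24716 in⁴.
By symmetry the centroid is at mid-height, ȳ = 7.85 in.
Transfer each piece to the horizontal axis through the centroid using Ī + A·d² with d = y − 7.85:
  bottom flange: d = -7.525 in → contributes +397.76 in⁴
  web: d = 0 in → contributes +124.42 in⁴
  top flange: d = 7.525 in → contributes +397.76 in⁴
Total I = 919.93 in⁴.
Extreme fibre distance c = 7.85 in; S = I/c = 117.19 in³.

S_x ≈ 117 in³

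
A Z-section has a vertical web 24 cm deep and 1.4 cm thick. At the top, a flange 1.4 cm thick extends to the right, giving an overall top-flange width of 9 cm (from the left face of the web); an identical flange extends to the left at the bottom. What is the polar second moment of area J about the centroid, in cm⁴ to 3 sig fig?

Treat the section as a set of non-overlapping primitives; coordinates are from the bounding-box lower-left.
Web: 1.4 × 24, A = 33.6 cm², y = 12 cm, Ī = 1612.8 cm⁴.
Top flange (beyond web): 7.6 × 1.4, A = 10.64 cm², y = 23.3 cm, Ī = 1.7379 cm⁴.
Bottom flange (beyond web): 7.6 × 1.4, A = 10.64 cm², y = 0.7 cm, Ī = 1.7379 cm⁴.
Centroid: ȳ = ΣA·y / ΣA = 12 cm.
Transfer each piece to the centroidal x-axis using Ī + A·d² with d = y − 12:
  web: d = 0 cm → contributes +1612.8 cm⁴
  top flange (beyond web): d = 11.3 cm → contributes +1360.4 cm⁴
  bottom flange (beyond web): d = -11.3 cm → contributes +1360.4 cm⁴
Total I = 4333.5 cm⁴.
For the y-axis: x̄ = 8.3 cm.
Repeating about the centroidal y-axis gives I_y = 538.84 cm⁴.
Polar second moment: J = I_x + I_y = 4872.4 cm⁴.

J ≈ 4870 cm⁴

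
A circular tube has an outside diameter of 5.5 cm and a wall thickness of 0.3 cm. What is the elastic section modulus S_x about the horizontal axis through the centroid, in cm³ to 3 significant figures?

Split into non-overlapping primitives; take the origin at the lower-left of the bounding box.
Outer circle: ⌀5.5, A = 23.758 cm², y = 2.75 cm, Ī = 44.918 cm⁴.
Bore (subtracted): ⌀4.9, A = 18.857 cm², y = 2.75 cm, Ī = 28.298 cm⁴.
By symmetry the centroid is at mid-height, ȳ = 2.75 cm.
All pieces are centred on the horizontal axis through the centroid, so I = ΣĪ (holes subtracted) = 16.62 cm⁴.
Extreme fibre distance c = 2.75 cm; S = I/c = 6.0437 cm³.

S_x ≈ 6.04 cm³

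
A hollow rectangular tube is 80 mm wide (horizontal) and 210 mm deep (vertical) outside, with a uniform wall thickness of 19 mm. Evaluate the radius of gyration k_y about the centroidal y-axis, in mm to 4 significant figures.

k_y ≈ 28.72 mm

Split into non-overlapping primitives; take the origin at the lower-left of the bounding box.
Outer rectangle: 80 × 210, A = 16 800 mm², x = 40 mm, Ī = 8 960 000 mm⁴.
Inner void (subtracted): 42 × 172, A = 7 224 mm², x = 40 mm, Ī = 1 061 928 mm⁴.
By symmetry the centroid is at mid-width, x̄ = 40 mm.
All pieces are centred on the centroidal y-axis, so I = ΣĪ (holes subtracted) = 7 898 072 mm⁴.
Radius of gyration: k = √(I/A) = √(7 898 072 / 9 576) = 28.7189 mm.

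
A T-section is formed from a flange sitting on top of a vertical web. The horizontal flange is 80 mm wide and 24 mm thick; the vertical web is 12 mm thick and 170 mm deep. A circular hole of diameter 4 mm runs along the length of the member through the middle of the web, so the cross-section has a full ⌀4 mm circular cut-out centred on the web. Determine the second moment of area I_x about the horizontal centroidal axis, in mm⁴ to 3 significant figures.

I_x ≈ 1.43 × 10⁷ mm⁴

Treat the section as a set of non-overlapping primitives; coordinates are from the bounding-box lower-left.
Flange: 80 × 24, A = 1 920 mm², y = 182 mm, Ī = 92 160 mm⁴.
Web: 12 × 170, A = 2 040 mm², y = 85 mm, Ī = 4 913 000 mm⁴.
Hole (subtracted): ⌀4, A = 12.566 mm², y = 85 mm, Ī = 12.566 mm⁴.
Centroid: ȳ = ΣA·y / ΣA = 132.18 mm.
Transfer each piece to the horizontal centroidal axis using Ī + A·d² with d = y − 132.18:
  flange: d = 49.82 mm → contributes +4 857 658 mm⁴
  web: d = -47.18 mm → contributes +9 453 947 mm⁴
  hole: d = -47.18 mm → contributes −27 985 mm⁴
Total I = 14 283 620 mm⁴.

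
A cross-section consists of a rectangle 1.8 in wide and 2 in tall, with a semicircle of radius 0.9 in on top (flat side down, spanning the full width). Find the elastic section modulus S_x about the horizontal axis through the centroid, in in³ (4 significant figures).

Split into non-overlapping primitives; take the origin at the lower-left of the bounding box.
Rectangular body: 1.8 × 2, A = 3.6 in², y = 1 in, Ī = 1.2 in⁴.
Semicircular cap: semicircle r = 0.9, A = 1.27235 in², y = 2.38197 in, Ī = 0.0720115 in⁴.
Centroid: ȳ = ΣA·y / ΣA = 1.36088 in.
Transfer each piece to the horizontal axis through the centroid using Ī + A·d² with d = y − 1.36088:
  rectangular body: d = -0.360883 in → contributes +1.66885 in⁴
  semicircular cap: d = 1.02109 in → contributes +1.39859 in⁴
Total I = 3.06744 in⁴.
Extreme fibre distance c = 1.53912 in; S = I/c = 1.99299 in³.

S_x ≈ 1.993 in³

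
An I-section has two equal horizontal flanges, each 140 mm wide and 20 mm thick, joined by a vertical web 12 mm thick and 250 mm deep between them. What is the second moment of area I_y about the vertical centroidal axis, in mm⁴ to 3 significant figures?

Decompose the section into non-overlapping parts with the origin at the bottom-left of its bounding rectangle.
Bottom flange: 140 × 20, A = 2 800 mm², x = 70 mm, Ī = 4 573 333 mm⁴.
Web: 12 × 250, A = 3 000 mm², x = 70 mm, Ī = 36 000 mm⁴.
Top flange: 140 × 20, A = 2 800 mm², x = 70 mm, Ī = 4 573 333 mm⁴.
By symmetry the centroid is at mid-width, x̄ = 70 mm.
All pieces are centred on the vertical centroidal axis, so I = ΣĪ = 9 182 667 mm⁴.

I_y ≈ 9.18 × 10⁶ mm⁴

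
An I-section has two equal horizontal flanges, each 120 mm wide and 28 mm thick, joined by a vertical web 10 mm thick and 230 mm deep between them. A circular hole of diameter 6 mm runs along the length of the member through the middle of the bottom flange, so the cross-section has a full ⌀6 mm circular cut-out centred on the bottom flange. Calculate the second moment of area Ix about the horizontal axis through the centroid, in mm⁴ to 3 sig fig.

Treat the section as a set of non-overlapping primitives; coordinates are from the bounding-box lower-left.
Bottom flange: 120 × 28, A = 3 360 mm², y = 14 mm, Ī = 219 520 mm⁴.
Web: 10 × 230, A = 2 300 mm², y = 143 mm, Ī = 10 139 167 mm⁴.
Top flange: 120 × 28, A = 3 360 mm², y = 272 mm, Ī = 219 520 mm⁴.
Hole (subtracted): ⌀6, A = 28.274 mm², y = 14 mm, Ī = 63.617 mm⁴.
Centroid: ȳ = ΣA·y / ΣA = 143.41 mm.
Transfer each piece to the horizontal axis through the centroid using Ī + A·d² with d = y − 143.41:
  bottom flange: d = -129.41 mm → contributes +56 485 473 mm⁴
  web: d = -0.40564 mm → contributes +10 139 545 mm⁴
  top flange: d = 128.59 mm → contributes +55 782 193 mm⁴
  hole: d = -129.41 mm → contributes −473 541 mm⁴
Total I = 121 933 670 mm⁴.

Ix ≈ 1.22 × 10⁸ mm⁴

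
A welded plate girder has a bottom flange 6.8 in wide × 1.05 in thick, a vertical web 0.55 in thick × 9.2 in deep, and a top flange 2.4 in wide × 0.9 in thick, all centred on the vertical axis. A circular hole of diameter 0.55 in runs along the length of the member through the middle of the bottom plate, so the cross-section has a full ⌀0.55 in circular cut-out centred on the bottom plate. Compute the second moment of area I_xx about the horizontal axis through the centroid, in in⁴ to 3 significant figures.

I_xx ≈ 230 in⁴

Decompose the section into non-overlapping parts with the origin at the bottom-left of its bounding rectangle.
Bottom plate: 6.8 × 1.05, A = 7.14 in², y = 0.525 in, Ī = 0.65599 in⁴.
Web plate: 0.55 × 9.2, A = 5.06 in², y = 5.65 in, Ī = 35.69 in⁴.
Top plate: 2.4 × 0.9, A = 2.16 in², y = 10.7 in, Ī = 0.1458 in⁴.
Hole (subtracted): ⌀0.55, A = 0.23758 in², y = 0.525 in, Ī = 0.0044918 in⁴.
Centroid: ȳ = ΣA·y / ΣA = 3.9175 in.
Transfer each piece to the horizontal axis through the centroid using Ī + A·d² with d = y − 3.9175:
  bottom plate: d = -3.3925 in → contributes +82.831 in⁴
  web plate: d = 1.7325 in → contributes +50.877 in⁴
  top plate: d = 6.7825 in → contributes +99.51 in⁴
  hole: d = -3.3925 in → contributes −2.7389 in⁴
Total I = 230.48 in⁴.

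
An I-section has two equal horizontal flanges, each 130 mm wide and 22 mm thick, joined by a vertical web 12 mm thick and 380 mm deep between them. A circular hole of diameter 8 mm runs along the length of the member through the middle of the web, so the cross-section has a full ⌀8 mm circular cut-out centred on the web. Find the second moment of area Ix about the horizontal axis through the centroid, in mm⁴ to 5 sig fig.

Treat the section as a set of non-overlapping primitives; coordinates are from the bounding-box lower-left.
Bottom flange: 130 × 22, A = 2 860 mm², y = 11 mm, Ī = 115353.3 mm⁴.
Web: 12 × 380, A = 4 560 mm², y = 212 mm, Ī = 54 872 000 mm⁴.
Top flange: 130 × 22, A = 2 860 mm², y = 413 mm, Ī = 115353.3 mm⁴.
Hole (subtracted): ⌀8, A = 50.26548 mm², y = 212 mm, Ī = 201.0619 mm⁴.
By symmetry the centroid is at mid-height, ȳ = 212 mm.
Transfer each piece to the horizontal axis through the centroid using Ī + A·d² with d = y − 212:
  bottom flange: d = -201 mm → contributes +115 662 213 mm⁴
  web: d = 0 mm → contributes +54 872 000 mm⁴
  top flange: d = 201 mm → contributes +115 662 213 mm⁴
  hole: d = 0 mm → contributes −201.0619 mm⁴
Total I = 286 196 226 mm⁴.

Ix ≈ 2.8620 × 10⁸ mm⁴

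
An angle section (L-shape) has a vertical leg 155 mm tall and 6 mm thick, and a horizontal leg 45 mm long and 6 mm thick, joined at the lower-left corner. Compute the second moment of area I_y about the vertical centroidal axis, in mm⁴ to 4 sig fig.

Split into non-overlapping primitives; take the origin at the lower-left of the bounding box.
Vertical leg: 6 × 155, A = 930 mm², x = 3 mm, Ī = 2 790 mm⁴.
Horizontal leg (remainder): 39 × 6, A = 234 mm², x = 25.5 mm, Ī = 29659.5 mm⁴.
Centroid: x̄ = ΣA·x / ΣA = 7.5232 mm.
Transfer each piece to the vertical centroidal axis using Ī + A·d² with d = x − 7.5232:
  vertical leg: d = -4.5232 mm → contributes +21817.1 mm⁴
  horizontal leg (remainder): d = 17.9768 mm → contributes +105 280 mm⁴
Total I = 127 097 mm⁴.

I_y ≈ 1.271 × 10⁵ mm⁴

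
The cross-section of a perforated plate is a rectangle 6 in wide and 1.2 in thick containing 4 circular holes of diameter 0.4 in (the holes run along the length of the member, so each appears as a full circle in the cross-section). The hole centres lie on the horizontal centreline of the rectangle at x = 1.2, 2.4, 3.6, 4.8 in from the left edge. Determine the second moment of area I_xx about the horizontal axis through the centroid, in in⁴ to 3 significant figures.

I_xx ≈ 0.859 in⁴

Treat the section as a set of non-overlapping primitives; coordinates are from the bounding-box lower-left.
Plate: 6 × 1.2, A = 7.2 in², y = 0.6 in, Ī = 0.864 in⁴.
Hole 1 (subtracted): ⌀0.4, A = 0.12566 in², y = 0.6 in, Ī = 0.0012566 in⁴.
Hole 2 (subtracted): ⌀0.4, A = 0.12566 in², y = 0.6 in, Ī = 0.0012566 in⁴.
Hole 3 (subtracted): ⌀0.4, A = 0.12566 in², y = 0.6 in, Ī = 0.0012566 in⁴.
Hole 4 (subtracted): ⌀0.4, A = 0.12566 in², y = 0.6 in, Ī = 0.0012566 in⁴.
By symmetry the centroid is at mid-height, ȳ = 0.6 in.
All pieces are centred on the horizontal axis through the centroid, so I = ΣĪ (holes subtracted) = 0.85897 in⁴.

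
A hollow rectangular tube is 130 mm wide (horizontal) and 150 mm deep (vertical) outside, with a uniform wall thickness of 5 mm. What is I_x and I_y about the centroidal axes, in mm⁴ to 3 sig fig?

Treat the section as a set of non-overlapping primitives; coordinates are from the bounding-box lower-left.
Outer rectangle: 130 × 150, A = 19 500 mm², y = 75 mm, Ī = 36 562 500 mm⁴.
Inner void (subtracted): 120 × 140, A = 16 800 mm², y = 75 mm, Ī = 27 440 000 mm⁴.
By symmetry the centroid is at mid-height, ȳ = 75 mm.
All pieces are centred on the centroidal x-axis, so I = ΣĪ (holes subtracted) = 9 122 500 mm⁴.
Repeating about the centroidal y-axis gives I_y = 7 302 500 mm⁴.

I_x ≈ 9.12 × 10⁶ mm⁴, I_y ≈ 7.30 × 10⁶ mm⁴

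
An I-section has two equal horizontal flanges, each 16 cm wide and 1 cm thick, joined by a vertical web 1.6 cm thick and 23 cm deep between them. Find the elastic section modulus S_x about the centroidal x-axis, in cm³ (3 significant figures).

S_x ≈ 499 cm³

Decompose the section into non-overlapping parts with the origin at the bottom-left of its bounding rectangle.
Bottom flange: 16 × 1, A = 16 cm², y = 0.5 cm, Ī = 1.3333 cm⁴.
Web: 1.6 × 23, A = 36.8 cm², y = 12.5 cm, Ī = 1622.3 cm⁴.
Top flange: 16 × 1, A = 16 cm², y = 24.5 cm, Ī = 1.3333 cm⁴.
By symmetry the centroid is at mid-height, ȳ = 12.5 cm.
Transfer each piece to the centroidal x-axis using Ī + A·d² with d = y − 12.5:
  bottom flange: d = -12 cm → contributes +2305.3 cm⁴
  web: d = 0 cm → contributes +1622.3 cm⁴
  top flange: d = 12 cm → contributes +2305.3 cm⁴
Total I = 6232.9 cm⁴.
Extreme fibre distance c = 12.5 cm; S = I/c = 498.63 cm³.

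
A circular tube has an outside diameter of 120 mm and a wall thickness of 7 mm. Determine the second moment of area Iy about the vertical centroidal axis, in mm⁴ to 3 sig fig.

Break the section into simple shapes (no overlaps), measuring from the bottom-left corner of the bounding box.
Outer circle: ⌀120, A = 11 310 mm², x = 60 mm, Ī = 10 178 760 mm⁴.
Bore (subtracted): ⌀106, A = 8824.7 mm², x = 60 mm, Ī = 6 197 169 mm⁴.
By symmetry the centroid is at mid-width, x̄ = 60 mm.
All pieces are centred on the vertical centroidal axis, so I = ΣĪ (holes subtracted) = 3 981 591 mm⁴.

Iy ≈ 3.98 × 10⁶ mm⁴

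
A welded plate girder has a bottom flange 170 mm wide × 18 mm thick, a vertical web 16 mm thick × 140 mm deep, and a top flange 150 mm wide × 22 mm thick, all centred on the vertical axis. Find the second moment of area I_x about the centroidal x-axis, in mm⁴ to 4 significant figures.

Decompose the section into non-overlapping parts with the origin at the bottom-left of its bounding rectangle.
Bottom plate: 170 × 18, A = 3 060 mm², y = 9 mm, Ī = 82 620 mm⁴.
Web plate: 16 × 140, A = 2 240 mm², y = 88 mm, Ī = 3 658 667 mm⁴.
Top plate: 150 × 22, A = 3 300 mm², y = 169 mm, Ī = 133 100 mm⁴.
Centroid: ȳ = ΣA·y / ΣA = 90.9721 mm.
Transfer each piece to the centroidal x-axis using Ī + A·d² with d = y − 90.9721:
  bottom plate: d = -81.9721 mm → contributes +20 644 058 mm⁴
  web plate: d = -2.97209 mm → contributes +3 678 453 mm⁴
  top plate: d = 78.0279 mm → contributes +20 224 669 mm⁴
Total I = 44 547 180 mm⁴.

I_x ≈ 4.455 × 10⁷ mm⁴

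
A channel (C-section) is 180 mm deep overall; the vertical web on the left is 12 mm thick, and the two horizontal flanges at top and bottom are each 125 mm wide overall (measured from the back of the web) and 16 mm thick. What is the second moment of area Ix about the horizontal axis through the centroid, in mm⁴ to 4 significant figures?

Treat the section as a set of non-overlapping primitives; coordinates are from the bounding-box lower-left.
Web: 12 × 180, A = 2 160 mm², y = 90 mm, Ī = 5 832 000 mm⁴.
Top flange (beyond web): 113 × 16, A = 1 808 mm², y = 172 mm, Ī = 38570.7 mm⁴.
Bottom flange (beyond web): 113 × 16, A = 1 808 mm², y = 8 mm, Ī = 38570.7 mm⁴.
By symmetry the centroid is at mid-height, ȳ = 90 mm.
Transfer each piece to the horizontal axis through the centroid using Ī + A·d² with d = y − 90:
  web: d = 0 mm → contributes +5 832 000 mm⁴
  top flange (beyond web): d = 82 mm → contributes +12 195 563 mm⁴
  bottom flange (beyond web): d = -82 mm → contributes +12 195 563 mm⁴
Total I = 30 223 125 mm⁴.

Ix ≈ 3.022 × 10⁷ mm⁴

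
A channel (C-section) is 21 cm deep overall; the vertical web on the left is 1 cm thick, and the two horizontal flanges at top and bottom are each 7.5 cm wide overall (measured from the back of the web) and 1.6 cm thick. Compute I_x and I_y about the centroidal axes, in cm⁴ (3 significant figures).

Split into non-overlapping primitives; take the origin at the lower-left of the bounding box.
Web: 1 × 21, A = 21 cm², y = 10.5 cm, Ī = 771.75 cm⁴.
Top flange (beyond web): 6.5 × 1.6, A = 10.4 cm², y = 20.2 cm, Ī = 2.2187 cm⁴.
Bottom flange (beyond web): 6.5 × 1.6, A = 10.4 cm², y = 0.8 cm, Ī = 2.2187 cm⁴.
By symmetry the centroid is at mid-height, ȳ = 10.5 cm.
Transfer each piece to the centroidal x-axis using Ī + A·d² with d = y − 10.5:
  web: d = 0 cm → contributes +771.75 cm⁴
  top flange (beyond web): d = 9.7 cm → contributes +980.75 cm⁴
  bottom flange (beyond web): d = -9.7 cm → contributes +980.75 cm⁴
Total I = 2733.3 cm⁴.
For the y-axis: x̄ = 2.366 cm.
Repeating about the centroidal y-axis gives I_y = 221.93 cm⁴.

I_x ≈ 2730 cm⁴, I_y ≈ 222 cm⁴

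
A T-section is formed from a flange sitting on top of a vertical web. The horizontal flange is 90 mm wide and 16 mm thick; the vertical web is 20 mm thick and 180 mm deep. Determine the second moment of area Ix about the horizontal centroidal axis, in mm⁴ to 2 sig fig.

Treat the section as a set of non-overlapping primitives; coordinates are from the bounding-box lower-left.
Flange: 90 × 16, A = 1 440 mm², y = 188 mm, Ī = 30 720 mm⁴.
Web: 20 × 180, A = 3 600 mm², y = 90 mm, Ī = 9 720 000 mm⁴.
Centroid: ȳ = ΣA·y / ΣA = 118 mm.
Transfer each piece to the horizontal centroidal axis using Ī + A·d² with d = y − 118:
  flange: d = 70 mm → contributes +7 086 720 mm⁴
  web: d = -28 mm → contributes +12 542 400 mm⁴
Total I = 19 629 120 mm⁴.

Ix ≈ 2.0 × 10⁷ mm⁴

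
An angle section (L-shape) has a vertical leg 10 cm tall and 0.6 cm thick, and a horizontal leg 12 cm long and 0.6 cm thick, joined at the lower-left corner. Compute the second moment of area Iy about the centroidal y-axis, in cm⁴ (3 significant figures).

Break the section into simple shapes (no overlaps), measuring from the bottom-left corner of the bounding box.
Vertical leg: 0.6 × 10, A = 6 cm², x = 0.3 cm, Ī = 0.18 cm⁴.
Horizontal leg (remainder): 11.4 × 0.6, A = 6.84 cm², x = 6.3 cm, Ī = 74.077 cm⁴.
Centroid: x̄ = ΣA·x / ΣA = 3.4963 cm.
Transfer each piece to the centroidal y-axis using Ī + A·d² with d = x − 3.4963:
  vertical leg: d = -3.1963 cm → contributes +61.477 cm⁴
  horizontal leg (remainder): d = 2.8037 cm → contributes +127.85 cm⁴
Total I = 189.32 cm⁴.

Iy ≈ 189 cm⁴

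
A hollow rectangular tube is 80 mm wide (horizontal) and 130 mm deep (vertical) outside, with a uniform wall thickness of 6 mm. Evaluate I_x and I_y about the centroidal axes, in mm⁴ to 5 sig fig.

I_x ≈ 5.3362 × 10⁶ mm⁴, I_y ≈ 2.4548 × 10⁶ mm⁴

Split into non-overlapping primitives; take the origin at the lower-left of the bounding box.
Outer rectangle: 80 × 130, A = 10 400 mm², y = 65 mm, Ī = 14 646 667 mm⁴.
Inner void (subtracted): 68 × 118, A = 8 024 mm², y = 65 mm, Ī = 9 310 515 mm⁴.
By symmetry the centroid is at mid-height, ȳ = 65 mm.
All pieces are centred on the centroidal x-axis, so I = ΣĪ (holes subtracted) = 5 336 152 mm⁴.
Repeating about the centroidal y-axis gives I_y = 2 454 752 mm⁴.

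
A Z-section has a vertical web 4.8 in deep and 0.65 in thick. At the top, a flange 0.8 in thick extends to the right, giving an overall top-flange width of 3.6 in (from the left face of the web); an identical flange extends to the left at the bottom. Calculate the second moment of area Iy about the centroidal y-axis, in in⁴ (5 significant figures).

Iy ≈ 18.826 in⁴

Decompose the section into non-overlapping parts with the origin at the bottom-left of its bounding rectangle.
Web: 0.65 × 4.8, A = 3.12 in², x = 3.275 in, Ī = 0.10985 in⁴.
Top flange (beyond web): 2.95 × 0.8, A = 2.36 in², x = 5.075 in, Ī = 1.711492 in⁴.
Bottom flange (beyond web): 2.95 × 0.8, A = 2.36 in², x = 1.475 in, Ī = 1.711492 in⁴.
Centroid: x̄ = ΣA·x / ΣA = 3.275 in.
Transfer each piece to the centroidal y-axis using Ī + A·d² with d = x − 3.275:
  web: d = 0 in → contributes +0.10985 in⁴
  top flange (beyond web): d = 1.8 in → contributes +9.357892 in⁴
  bottom flange (beyond web): d = -1.8 in → contributes +9.357892 in⁴
Total I = 18.82563 in⁴.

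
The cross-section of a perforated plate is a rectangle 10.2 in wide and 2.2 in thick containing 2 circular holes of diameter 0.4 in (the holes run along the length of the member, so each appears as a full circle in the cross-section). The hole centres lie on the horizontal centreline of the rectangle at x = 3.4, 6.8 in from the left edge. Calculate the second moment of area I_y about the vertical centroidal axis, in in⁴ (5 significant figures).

I_y ≈ 193.83 in⁴

Decompose the section into non-overlapping parts with the origin at the bottom-left of its bounding rectangle.
Plate: 10.2 × 2.2, A = 22.44 in², x = 5.1 in, Ī = 194.5548 in⁴.
Hole 1 (subtracted): ⌀0.4, A = 0.1256637 in², x = 3.4 in, Ī = 0.001256637 in⁴.
Hole 2 (subtracted): ⌀0.4, A = 0.1256637 in², x = 6.8 in, Ī = 0.001256637 in⁴.
By symmetry the centroid is at mid-width, x̄ = 5.1 in.
Transfer each piece to the vertical centroidal axis using Ī + A·d² with d = x − 5.1:
  plate: d = 0 in → contributes +194.5548 in⁴
  hole 1: d = -1.7 in → contributes −0.3644247 in⁴
  hole 2: d = 1.7 in → contributes −0.3644247 in⁴
Total I = 193.826 in⁴.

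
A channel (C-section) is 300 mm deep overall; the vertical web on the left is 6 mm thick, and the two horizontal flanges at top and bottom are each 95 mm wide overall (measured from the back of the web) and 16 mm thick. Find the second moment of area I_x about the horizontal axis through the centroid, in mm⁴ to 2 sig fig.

Decompose the section into non-overlapping parts with the origin at the bottom-left of its bounding rectangle.
Web: 6 × 300, A = 1 800 mm², y = 150 mm, Ī = 13 500 000 mm⁴.
Top flange (beyond web): 89 × 16, A = 1 424 mm², y = 292 mm, Ī = 30 379 mm⁴.
Bottom flange (beyond web): 89 × 16, A = 1 424 mm², y = 8 mm, Ī = 30 379 mm⁴.
By symmetry the centroid is at mid-height, ȳ = 150 mm.
Transfer each piece to the horizontal axis through the centroid using Ī + A·d² with d = y − 150:
  web: d = 0 mm → contributes +13 500 000 mm⁴
  top flange (beyond web): d = 142 mm → contributes +28 743 915 mm⁴
  bottom flange (beyond web): d = -142 mm → contributes +28 743 915 mm⁴
Total I = 70 987 829 mm⁴.

I_x ≈ 7.1 × 10⁷ mm⁴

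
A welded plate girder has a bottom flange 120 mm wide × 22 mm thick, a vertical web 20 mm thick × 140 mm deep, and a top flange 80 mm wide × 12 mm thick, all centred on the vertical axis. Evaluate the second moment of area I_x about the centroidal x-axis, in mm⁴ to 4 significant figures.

I_x ≈ 2.446 × 10⁷ mm⁴

Treat the section as a set of non-overlapping primitives; coordinates are from the bounding-box lower-left.
Bottom plate: 120 × 22, A = 2 640 mm², y = 11 mm, Ī = 106 480 mm⁴.
Web plate: 20 × 140, A = 2 800 mm², y = 92 mm, Ī = 4 573 333 mm⁴.
Top plate: 80 × 12, A = 960 mm², y = 168 mm, Ī = 11 520 mm⁴.
Centroid: ȳ = ΣA·y / ΣA = 69.9875 mm.
Transfer each piece to the centroidal x-axis using Ī + A·d² with d = y − 69.9875:
  bottom plate: d = -58.9875 mm → contributes +9 292 426 mm⁴
  web plate: d = 22.0125 mm → contributes +5 930 074 mm⁴
  top plate: d = 98.0125 mm → contributes +9 233 712 mm⁴
Total I = 24 456 212 mm⁴.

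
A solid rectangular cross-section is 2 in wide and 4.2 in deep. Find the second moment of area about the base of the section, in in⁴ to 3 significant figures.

The section: 2 × 4.2, A = 8.4 in², y = 2.1 in, Ī = 12.348 in⁴.
Transfer it to the base of the section using Ī + A·d² with d = y − 0:
  the section: d = 2.1 in → contributes +49.392 in⁴
Total I = 49.392 in⁴.

I_base ≈ 49.4 in⁴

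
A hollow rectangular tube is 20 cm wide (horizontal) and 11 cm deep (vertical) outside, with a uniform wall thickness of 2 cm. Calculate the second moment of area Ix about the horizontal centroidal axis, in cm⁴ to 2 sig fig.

Split into non-overlapping primitives; take the origin at the lower-left of the bounding box.
Outer rectangle: 20 × 11, A = 220 cm², y = 5.5 cm, Ī = 2 218 cm⁴.
Inner void (subtracted): 16 × 7, A = 112 cm², y = 5.5 cm, Ī = 457.3 cm⁴.
By symmetry the centroid is at mid-height, ȳ = 5.5 cm.
All pieces are centred on the horizontal centroidal axis, so I = ΣĪ (holes subtracted) = 1 761 cm⁴.

Ix ≈ 1800 cm⁴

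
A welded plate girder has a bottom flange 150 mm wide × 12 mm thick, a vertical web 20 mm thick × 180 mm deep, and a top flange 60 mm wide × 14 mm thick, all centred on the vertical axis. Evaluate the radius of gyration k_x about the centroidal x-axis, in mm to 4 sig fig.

Treat the section as a set of non-overlapping primitives; coordinates are from the bounding-box lower-left.
Bottom plate: 150 × 12, A = 1 800 mm², y = 6 mm, Ī = 21 600 mm⁴.
Web plate: 20 × 180, A = 3 600 mm², y = 102 mm, Ī = 9 720 000 mm⁴.
Top plate: 60 × 14, A = 840 mm², y = 199 mm, Ī = 13 720 mm⁴.
Centroid: ȳ = ΣA·y / ΣA = 87.3654 mm.
Transfer each piece to the centroidal x-axis using Ī + A·d² with d = y − 87.3654:
  bottom plate: d = -81.3654 mm → contributes +11 938 186 mm⁴
  web plate: d = 14.6346 mm → contributes +10 491 019 mm⁴
  top plate: d = 111.635 mm → contributes +10 482 041 mm⁴
Total I = 32 911 247 mm⁴.
Radius of gyration: k = √(I/A) = √(32 911 247 / 6 240) = 72.624 mm.

k_x ≈ 72.62 mm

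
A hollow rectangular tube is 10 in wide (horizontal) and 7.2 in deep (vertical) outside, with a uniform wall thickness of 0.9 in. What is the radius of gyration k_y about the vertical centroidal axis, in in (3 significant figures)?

Break the section into simple shapes (no overlaps), measuring from the bottom-left corner of the bounding box.
Outer rectangle: 10 × 7.2, A = 72 in², x = 5 in, Ī = 600 in⁴.
Inner void (subtracted): 8.2 × 5.4, A = 44.28 in², x = 5 in, Ī = 248.12 in⁴.
By symmetry the centroid is at mid-width, x̄ = 5 in.
All pieces are centred on the vertical centroidal axis, so I = ΣĪ (holes subtracted) = 351.88 in⁴.
Radius of gyration: k = √(I/A) = √(351.88 / 27.72) = 3.5629 in.

k_y ≈ 3.56 in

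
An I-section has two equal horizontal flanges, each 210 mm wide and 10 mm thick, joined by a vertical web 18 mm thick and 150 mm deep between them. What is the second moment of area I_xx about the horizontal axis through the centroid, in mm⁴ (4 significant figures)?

I_xx ≈ 3.198 × 10⁷ mm⁴

Split into non-overlapping primitives; take the origin at the lower-left of the bounding box.
Bottom flange: 210 × 10, A = 2 100 mm², y = 5 mm, Ī = 17 500 mm⁴.
Web: 18 × 150, A = 2 700 mm², y = 85 mm, Ī = 5 062 500 mm⁴.
Top flange: 210 × 10, A = 2 100 mm², y = 165 mm, Ī = 17 500 mm⁴.
By symmetry the centroid is at mid-height, ȳ = 85 mm.
Transfer each piece to the horizontal axis through the centroid using Ī + A·d² with d = y − 85:
  bottom flange: d = -80 mm → contributes +13 457 500 mm⁴
  web: d = 0 mm → contributes +5 062 500 mm⁴
  top flange: d = 80 mm → contributes +13 457 500 mm⁴
Total I = 31 977 500 mm⁴.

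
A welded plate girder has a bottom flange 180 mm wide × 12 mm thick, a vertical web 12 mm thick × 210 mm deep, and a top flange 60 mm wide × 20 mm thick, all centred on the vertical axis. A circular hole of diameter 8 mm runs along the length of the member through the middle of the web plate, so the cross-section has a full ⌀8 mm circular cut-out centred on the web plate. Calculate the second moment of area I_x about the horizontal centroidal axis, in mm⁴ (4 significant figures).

Decompose the section into non-overlapping parts with the origin at the bottom-left of its bounding rectangle.
Bottom plate: 180 × 12, A = 2 160 mm², y = 6 mm, Ī = 25 920 mm⁴.
Web plate: 12 × 210, A = 2 520 mm², y = 117 mm, Ī = 9 261 000 mm⁴.
Top plate: 60 × 20, A = 1 200 mm², y = 232 mm, Ī = 40 000 mm⁴.
Hole (subtracted): ⌀8, A = 50.2655 mm², y = 117 mm, Ī = 201.062 mm⁴.
Centroid: ȳ = ΣA·y / ΣA = 99.5447 mm.
Transfer each piece to the horizontal centroidal axis using Ī + A·d² with d = y − 99.5447:
  bottom plate: d = -93.5447 mm → contributes +18 927 223 mm⁴
  web plate: d = 17.4553 mm → contributes +10 028 816 mm⁴
  top plate: d = 132.455 mm → contributes +21 093 301 mm⁴
  hole: d = 17.4553 mm → contributes −15516.4 mm⁴
Total I = 50 033 824 mm⁴.

I_x ≈ 5.003 × 10⁷ mm⁴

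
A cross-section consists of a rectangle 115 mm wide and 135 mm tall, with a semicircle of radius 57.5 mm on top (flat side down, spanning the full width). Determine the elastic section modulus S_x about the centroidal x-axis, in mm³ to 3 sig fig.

S_x ≈ 5.65 × 10⁵ mm³

Decompose the section into non-overlapping parts with the origin at the bottom-left of its bounding rectangle.
Rectangular body: 115 × 135, A = 15 525 mm², y = 67.5 mm, Ī = 23 578 594 mm⁴.
Semicircular cap: semicircle r = 57.5, A = 5193.4 mm², y = 159.4 mm, Ī = 1 199 785 mm⁴.
Centroid: ȳ = ΣA·y / ΣA = 90.537 mm.
Transfer each piece to the centroidal x-axis using Ī + A·d² with d = y − 90.537:
  rectangular body: d = -23.037 mm → contributes +31 817 982 mm⁴
  semicircular cap: d = 68.866 mm → contributes +25 830 158 mm⁴
Total I = 57 648 140 mm⁴.
Extreme fibre distance c = 101.96 mm; S = I/c = 565 385 mm³.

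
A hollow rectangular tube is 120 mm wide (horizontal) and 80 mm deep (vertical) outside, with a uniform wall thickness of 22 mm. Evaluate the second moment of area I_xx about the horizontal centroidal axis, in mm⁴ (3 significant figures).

Break the section into simple shapes (no overlaps), measuring from the bottom-left corner of the bounding box.
Outer rectangle: 120 × 80, A = 9 600 mm², y = 40 mm, Ī = 5 120 000 mm⁴.
Inner void (subtracted): 76 × 36, A = 2 736 mm², y = 40 mm, Ī = 295 488 mm⁴.
By symmetry the centroid is at mid-height, ȳ = 40 mm.
All pieces are centred on the horizontal centroidal axis, so I = ΣĪ (holes subtracted) = 4 824 512 mm⁴.

I_xx ≈ 4.82 × 10⁶ mm⁴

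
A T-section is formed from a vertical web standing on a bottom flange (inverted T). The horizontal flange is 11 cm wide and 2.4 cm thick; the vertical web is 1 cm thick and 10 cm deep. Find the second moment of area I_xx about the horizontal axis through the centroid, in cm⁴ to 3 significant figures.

I_xx ≈ 375 cm⁴

Break the section into simple shapes (no overlaps), measuring from the bottom-left corner of the bounding box.
Flange: 11 × 2.4, A = 26.4 cm², y = 1.2 cm, Ī = 12.672 cm⁴.
Web: 1 × 10, A = 10 cm², y = 7.4 cm, Ī = 83.333 cm⁴.
Centroid: ȳ = ΣA·y / ΣA = 2.9033 cm.
Transfer each piece to the horizontal axis through the centroid using Ī + A·d² with d = y − 2.9033:
  flange: d = -1.7033 cm → contributes +89.264 cm⁴
  web: d = 4.4967 cm → contributes +285.54 cm⁴
Total I = 374.8 cm⁴.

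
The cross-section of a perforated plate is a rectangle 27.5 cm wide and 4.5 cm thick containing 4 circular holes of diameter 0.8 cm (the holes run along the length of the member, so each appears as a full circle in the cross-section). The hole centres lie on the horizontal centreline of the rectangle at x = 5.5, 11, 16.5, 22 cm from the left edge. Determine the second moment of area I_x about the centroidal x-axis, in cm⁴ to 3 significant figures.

Break the section into simple shapes (no overlaps), measuring from the bottom-left corner of the bounding box.
Plate: 27.5 × 4.5, A = 123.75 cm², y = 2.25 cm, Ī = 208.83 cm⁴.
Hole 1 (subtracted): ⌀0.8, A = 0.50265 cm², y = 2.25 cm, Ī = 0.020106 cm⁴.
Hole 2 (subtracted): ⌀0.8, A = 0.50265 cm², y = 2.25 cm, Ī = 0.020106 cm⁴.
Hole 3 (subtracted): ⌀0.8, A = 0.50265 cm², y = 2.25 cm, Ī = 0.020106 cm⁴.
Hole 4 (subtracted): ⌀0.8, A = 0.50265 cm², y = 2.25 cm, Ī = 0.020106 cm⁴.
By symmetry the centroid is at mid-height, ȳ = 2.25 cm.
All pieces are centred on the centroidal x-axis, so I = ΣĪ (holes subtracted) = 208.75 cm⁴.

I_x ≈ 209 cm⁴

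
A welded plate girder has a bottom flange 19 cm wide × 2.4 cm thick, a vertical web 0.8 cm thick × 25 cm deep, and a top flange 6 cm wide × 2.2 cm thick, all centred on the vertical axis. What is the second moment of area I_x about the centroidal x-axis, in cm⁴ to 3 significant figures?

I_x ≈ 9550 cm⁴

Split into non-overlapping primitives; take the origin at the lower-left of the bounding box.
Bottom plate: 19 × 2.4, A = 45.6 cm², y = 1.2 cm, Ī = 21.888 cm⁴.
Web plate: 0.8 × 25, A = 20 cm², y = 14.9 cm, Ī = 1041.7 cm⁴.
Top plate: 6 × 2.2, A = 13.2 cm², y = 28.5 cm, Ī = 5.324 cm⁴.
Centroid: ȳ = ΣA·y / ΣA = 9.2503 cm.
Transfer each piece to the centroidal x-axis using Ī + A·d² with d = y − 9.2503:
  bottom plate: d = -8.0503 cm → contributes +2977.1 cm⁴
  web plate: d = 5.6497 cm → contributes +1680.1 cm⁴
  top plate: d = 19.25 cm → contributes +4896.6 cm⁴
Total I = 9553.7 cm⁴.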